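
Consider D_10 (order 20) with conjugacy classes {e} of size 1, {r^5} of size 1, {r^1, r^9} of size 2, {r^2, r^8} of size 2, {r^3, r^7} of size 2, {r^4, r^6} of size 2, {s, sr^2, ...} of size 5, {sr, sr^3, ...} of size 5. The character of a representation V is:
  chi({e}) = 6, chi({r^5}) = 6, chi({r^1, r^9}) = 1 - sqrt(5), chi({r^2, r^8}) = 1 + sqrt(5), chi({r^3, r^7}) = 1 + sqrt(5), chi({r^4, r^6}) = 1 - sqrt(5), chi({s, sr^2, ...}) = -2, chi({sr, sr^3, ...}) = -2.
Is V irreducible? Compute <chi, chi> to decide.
Not irreducible (reducible): <chi, chi> = 8 > 1.

Why: <chi, chi> = (1/|G|) sum_C |C| * |chi(C)|^2 = (1/20)[1*|6|^2 + 1*|6|^2 + 2*|1 - sqrt(5)|^2 + 2*|1 + sqrt(5)|^2 + 2*|1 + sqrt(5)|^2 + 2*|1 - sqrt(5)|^2 + 5*|-2|^2 + 5*|-2|^2]
  = (1/20)[(36) + (36) + (12 - 4*sqrt(5)) + (4*sqrt(5) + 12) + (4*sqrt(5) + 12) + (12 - 4*sqrt(5)) + (20) + (20)] = 160/20 = 8.
A character is irreducible iff <chi, chi> = 1, so this representation is reducible.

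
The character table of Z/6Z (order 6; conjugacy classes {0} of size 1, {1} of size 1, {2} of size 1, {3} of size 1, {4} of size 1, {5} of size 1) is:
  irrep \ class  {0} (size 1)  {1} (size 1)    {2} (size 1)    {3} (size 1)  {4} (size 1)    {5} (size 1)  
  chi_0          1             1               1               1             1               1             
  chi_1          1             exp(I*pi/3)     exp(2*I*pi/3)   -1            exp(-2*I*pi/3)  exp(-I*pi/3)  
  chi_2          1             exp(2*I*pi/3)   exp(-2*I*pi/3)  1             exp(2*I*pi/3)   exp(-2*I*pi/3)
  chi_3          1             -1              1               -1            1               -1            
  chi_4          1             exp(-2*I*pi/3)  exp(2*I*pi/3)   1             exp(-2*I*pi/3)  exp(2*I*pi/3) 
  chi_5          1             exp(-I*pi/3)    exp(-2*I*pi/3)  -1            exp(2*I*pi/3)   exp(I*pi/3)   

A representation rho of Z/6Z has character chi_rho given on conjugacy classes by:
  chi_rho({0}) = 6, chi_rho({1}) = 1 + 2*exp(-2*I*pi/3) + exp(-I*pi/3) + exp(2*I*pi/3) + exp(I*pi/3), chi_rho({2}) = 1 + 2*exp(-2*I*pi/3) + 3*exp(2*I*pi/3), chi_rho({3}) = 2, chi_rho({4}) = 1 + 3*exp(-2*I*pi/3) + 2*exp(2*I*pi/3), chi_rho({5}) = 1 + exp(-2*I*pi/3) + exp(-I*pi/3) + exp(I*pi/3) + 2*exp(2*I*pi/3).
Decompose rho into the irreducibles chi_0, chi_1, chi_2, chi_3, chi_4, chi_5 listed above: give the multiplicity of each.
Multiplicities: chi_0: 1, chi_1: 1, chi_2: 1, chi_3: 0, chi_4: 2, chi_5: 1.

Use <chi_rho, chi> = (1/|G|) sum_C |C| * chi_rho(C) * conj(chi(C)) with |G| = 6 for each irreducible chi in the table:
  <chi_rho, chi_0> = (1/6)[1*(6)*conj(1) + 1*(1 + 2*exp(-2*I*pi/3) + exp(-I*pi/3) + exp(2*I*pi/3) + exp(I*pi/3))*conj(1) + 1*(1 + 2*exp(-2*I*pi/3) + 3*exp(2*I*pi/3))*conj(1) + 1*(2)*conj(1) + 1*(1 + 3*exp(-2*I*pi/3) + 2*exp(2*I*pi/3))*conj(1) + 1*(1 + exp(-2*I*pi/3) + exp(-I*pi/3) + exp(I*pi/3) + 2*exp(2*I*pi/3))*conj(1)]
      = (1/6)[(6) + (1 + 2*exp(-2*I*pi/3) + exp(-I*pi/3) + exp(2*I*pi/3) + exp(I*pi/3)) + (1 + 2*exp(-2*I*pi/3) + 3*exp(2*I*pi/3)) + (2) + (1 + 3*exp(-2*I*pi/3) + 2*exp(2*I*pi/3)) + (1 + exp(-2*I*pi/3) + exp(-I*pi/3) + exp(I*pi/3) + 2*exp(2*I*pi/3))] = 6/6 = 1
  <chi_rho, chi_1> = (1/6)[1*(6)*conj(1) + 1*(1 + 2*exp(-2*I*pi/3) + exp(-I*pi/3) + exp(2*I*pi/3) + exp(I*pi/3))*conj(exp(I*pi/3)) + 1*(1 + 2*exp(-2*I*pi/3) + 3*exp(2*I*pi/3))*conj(exp(2*I*pi/3)) + 1*(2)*conj(-1) + 1*(1 + 3*exp(-2*I*pi/3) + 2*exp(2*I*pi/3))*conj(exp(-2*I*pi/3)) + 1*(1 + exp(-2*I*pi/3) + exp(-I*pi/3) + exp(I*pi/3) + 2*exp(2*I*pi/3))*conj(exp(-I*pi/3))]
      = (1/6)[(6) + (-1 + exp(-2*I*pi/3) + exp(-I*pi/3) + exp(I*pi/3)) + (3 + exp(-2*I*pi/3) + 2*exp(2*I*pi/3)) + (-2) + (3 + 2*exp(-2*I*pi/3) + exp(2*I*pi/3)) + (-1 + exp(-I*pi/3) + exp(2*I*pi/3) + exp(I*pi/3))] = 6/6 = 1
  <chi_rho, chi_2> = (1/6)[1*(6)*conj(1) + 1*(1 + 2*exp(-2*I*pi/3) + exp(-I*pi/3) + exp(2*I*pi/3) + exp(I*pi/3))*conj(exp(2*I*pi/3)) + 1*(1 + 2*exp(-2*I*pi/3) + 3*exp(2*I*pi/3))*conj(exp(-2*I*pi/3)) + 1*(2)*conj(1) + 1*(1 + 3*exp(-2*I*pi/3) + 2*exp(2*I*pi/3))*conj(exp(2*I*pi/3)) + 1*(1 + exp(-2*I*pi/3) + exp(-I*pi/3) + exp(I*pi/3) + 2*exp(2*I*pi/3))*conj(exp(-2*I*pi/3))]
      = (1/6)[(6) + (-1) + (2 + 3*exp(-2*I*pi/3) + exp(2*I*pi/3)) + (2) + (2 + exp(-2*I*pi/3) + 3*exp(2*I*pi/3)) + (-1)] = 6/6 = 1
  <chi_rho, chi_3> = (1/6)[1*(6)*conj(1) + 1*(1 + 2*exp(-2*I*pi/3) + exp(-I*pi/3) + exp(2*I*pi/3) + exp(I*pi/3))*conj(-1) + 1*(1 + 2*exp(-2*I*pi/3) + 3*exp(2*I*pi/3))*conj(1) + 1*(2)*conj(-1) + 1*(1 + 3*exp(-2*I*pi/3) + 2*exp(2*I*pi/3))*conj(1) + 1*(1 + exp(-2*I*pi/3) + exp(-I*pi/3) + exp(I*pi/3) + 2*exp(2*I*pi/3))*conj(-1)]
      = (1/6)[(6) + (-1 - exp(I*pi/3) - exp(2*I*pi/3) - exp(-I*pi/3) - 2*exp(-2*I*pi/3)) + (1 + 2*exp(-2*I*pi/3) + 3*exp(2*I*pi/3)) + (-2) + (1 + 3*exp(-2*I*pi/3) + 2*exp(2*I*pi/3)) + (-1 - 2*exp(2*I*pi/3) - exp(I*pi/3) - exp(-I*pi/3) - exp(-2*I*pi/3))] = 0/6 = 0
  <chi_rho, chi_4> = (1/6)[1*(6)*conj(1) + 1*(1 + 2*exp(-2*I*pi/3) + exp(-I*pi/3) + exp(2*I*pi/3) + exp(I*pi/3))*conj(exp(-2*I*pi/3)) + 1*(1 + 2*exp(-2*I*pi/3) + 3*exp(2*I*pi/3))*conj(exp(2*I*pi/3)) + 1*(2)*conj(1) + 1*(1 + 3*exp(-2*I*pi/3) + 2*exp(2*I*pi/3))*conj(exp(-2*I*pi/3)) + 1*(1 + exp(-2*I*pi/3) + exp(-I*pi/3) + exp(I*pi/3) + 2*exp(2*I*pi/3))*conj(exp(2*I*pi/3))]
      = (1/6)[(6) + (1 + exp(-2*I*pi/3) + exp(2*I*pi/3) + exp(I*pi/3)) + (3 + exp(-2*I*pi/3) + 2*exp(2*I*pi/3)) + (2) + (3 + 2*exp(-2*I*pi/3) + exp(2*I*pi/3)) + (1 + exp(-2*I*pi/3) + exp(-I*pi/3) + exp(2*I*pi/3))] = 12/6 = 2
  <chi_rho, chi_5> = (1/6)[1*(6)*conj(1) + 1*(1 + 2*exp(-2*I*pi/3) + exp(-I*pi/3) + exp(2*I*pi/3) + exp(I*pi/3))*conj(exp(-I*pi/3)) + 1*(1 + 2*exp(-2*I*pi/3) + 3*exp(2*I*pi/3))*conj(exp(-2*I*pi/3)) + 1*(2)*conj(-1) + 1*(1 + 3*exp(-2*I*pi/3) + 2*exp(2*I*pi/3))*conj(exp(2*I*pi/3)) + 1*(1 + exp(-2*I*pi/3) + exp(-I*pi/3) + exp(I*pi/3) + 2*exp(2*I*pi/3))*conj(exp(I*pi/3))]
      = (1/6)[(6) + (1) + (2 + 3*exp(-2*I*pi/3) + exp(2*I*pi/3)) + (-2) + (2 + exp(-2*I*pi/3) + 3*exp(2*I*pi/3)) + (1)] = 6/6 = 1
(Exp terms are combined using exp(i*s)*conj(exp(i*t)) = exp(i*(s-t)), and sums of them are collapsed using the identity that for every m > 1 the m distinct m-th roots of unity sum to 0, e.g. 1 + exp(2*I*pi/3) + exp(-2*I*pi/3) = 0.)
Dimension check: dim(rho) = sum (mult * dim) = 1*1 + 1*1 + 1*1 + 0*1 + 2*1 + 1*1 = 6 = chi_rho(e) = 6.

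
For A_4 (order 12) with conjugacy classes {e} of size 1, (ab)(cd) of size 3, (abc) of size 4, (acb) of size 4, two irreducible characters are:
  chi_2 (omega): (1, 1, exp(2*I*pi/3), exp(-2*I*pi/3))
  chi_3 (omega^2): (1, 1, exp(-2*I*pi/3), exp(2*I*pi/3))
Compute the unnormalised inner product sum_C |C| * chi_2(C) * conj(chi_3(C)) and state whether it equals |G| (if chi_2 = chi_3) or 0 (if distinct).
Sum = 0; so <chi_2, chi_3> = 0 (distinct irreducibles are orthogonal).

Explanation: Compute term by term over conjugacy classes (|C| * chi_2(C) * conj(chi_3(C))):
  1*(1)*conj(1) + 3*(1)*conj(1) + 4*(exp(2*I*pi/3))*conj(exp(-2*I*pi/3)) + 4*(exp(-2*I*pi/3))*conj(exp(2*I*pi/3))
  = (1) + (3) + (4*exp(-2*I*pi/3)) + (4*exp(2*I*pi/3))
  = 0.
(Exp terms are combined using exp(i*s)*conj(exp(i*t)) = exp(i*(s-t)), and sums of them are collapsed using the identity that for every m > 1 the m distinct m-th roots of unity sum to 0, e.g. 1 + exp(2*I*pi/3) + exp(-2*I*pi/3) = 0.)
Dividing by |G| = 12 gives 0/12 = 0, matching the row-orthogonality relation <chi_2, chi_3> = [chi_2 = chi_3].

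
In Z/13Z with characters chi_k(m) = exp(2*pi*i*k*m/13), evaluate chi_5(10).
chi_5(10) = zeta_13^50 = exp(-4*I*pi/13)

Reasoning: chi_5(10) = zeta_13^(5*10) = zeta_13^50. Since zeta_13^13 = 1, this equals zeta_13^11 = exp(2*pi*i*11/13) = exp(-4*I*pi/13).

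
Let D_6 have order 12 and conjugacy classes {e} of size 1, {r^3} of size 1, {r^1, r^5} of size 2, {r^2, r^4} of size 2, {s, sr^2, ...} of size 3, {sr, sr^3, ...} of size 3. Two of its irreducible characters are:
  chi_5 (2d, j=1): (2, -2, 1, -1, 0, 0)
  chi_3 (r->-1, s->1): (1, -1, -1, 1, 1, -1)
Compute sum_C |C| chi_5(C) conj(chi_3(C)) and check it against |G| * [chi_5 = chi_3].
Sum = 0; so <chi_5, chi_3> = 0 (distinct irreducibles are orthogonal).

Compute term by term over conjugacy classes (|C| * chi_5(C) * conj(chi_3(C))):
  1*(2)*conj(1) + 1*(-2)*conj(-1) + 2*(1)*conj(-1) + 2*(-1)*conj(1) + 3*(0)*conj(1) + 3*(0)*conj(-1)
  = (2) + (2) + (-2) + (-2) + (0) + (0)
  = 0.
Dividing by |G| = 12 gives 0/12 = 0, matching the row-orthogonality relation <chi_5, chi_3> = [chi_5 = chi_3].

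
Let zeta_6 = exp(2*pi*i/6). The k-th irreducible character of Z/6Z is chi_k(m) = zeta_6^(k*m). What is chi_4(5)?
chi_4(5) = zeta_6^20 = exp(2*I*pi/3)

chi_4(5) = zeta_6^(4*5) = zeta_6^20. Since zeta_6^6 = 1, this equals zeta_6^2 = exp(2*pi*i*2/6) = exp(2*I*pi/3).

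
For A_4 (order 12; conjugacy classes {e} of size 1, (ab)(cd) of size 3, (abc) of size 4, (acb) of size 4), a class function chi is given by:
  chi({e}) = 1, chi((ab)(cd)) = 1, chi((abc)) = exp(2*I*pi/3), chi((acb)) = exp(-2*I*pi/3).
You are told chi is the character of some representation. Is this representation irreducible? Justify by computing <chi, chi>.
Irreducible: <chi, chi> = 1.

Solution. <chi, chi> = (1/|G|) sum_C |C| * |chi(C)|^2 = (1/12)[1*|1|^2 + 3*|1|^2 + 4*|exp(2*I*pi/3)|^2 + 4*|exp(-2*I*pi/3)|^2]
  = (1/12)[(1) + (3) + (4) + (4)] = 12/12 = 1.
(Exp terms are combined using exp(i*s)*conj(exp(i*t)) = exp(i*(s-t)), and sums of them are collapsed using the identity that for every m > 1 the m distinct m-th roots of unity sum to 0, e.g. 1 + exp(2*I*pi/3) + exp(-2*I*pi/3) = 0.)
A character is irreducible iff <chi, chi> = 1, so this representation is irreducible.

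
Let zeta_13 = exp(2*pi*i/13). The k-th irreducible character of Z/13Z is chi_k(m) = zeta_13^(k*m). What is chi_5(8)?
chi_5(8) = zeta_13^40 = exp(2*I*pi/13)

Why: chi_5(8) = zeta_13^(5*8) = zeta_13^40. Since zeta_13^13 = 1, this equals zeta_13^1 = exp(2*pi*i*1/13) = exp(2*I*pi/13).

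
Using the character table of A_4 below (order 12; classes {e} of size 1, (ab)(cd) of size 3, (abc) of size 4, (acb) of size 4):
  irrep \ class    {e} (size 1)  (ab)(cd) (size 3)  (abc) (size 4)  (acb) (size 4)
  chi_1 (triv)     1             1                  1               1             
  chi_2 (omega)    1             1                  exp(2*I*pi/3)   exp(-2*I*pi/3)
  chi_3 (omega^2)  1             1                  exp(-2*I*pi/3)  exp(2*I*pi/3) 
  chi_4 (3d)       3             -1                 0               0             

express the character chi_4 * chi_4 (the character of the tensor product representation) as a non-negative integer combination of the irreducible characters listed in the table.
chi_4 tensor chi_4 = chi_1 + chi_2 + chi_3 + 2*chi_4 (all other irreducibles have multiplicity 0).

Proof sketch: The character of a tensor product is the pointwise product (chi_4 * chi_4)(C) = chi_4(C) * chi_4(C):
  {e}: (3)*(3), (ab)(cd): (-1)*(-1), (abc): (0)*(0), (acb): (0)*(0)
so (chi_4 * chi_4) takes values
  {e} -> 9, (ab)(cd) -> 1, (abc) -> 0, (acb) -> 0.
Now take the inner product of this character with each irreducible chi from the table, <chi_4*chi_4, chi> = (1/12) sum_C |C| (chi_4*chi_4)(C) conj(chi(C)):
  <chi_4*chi_4, chi_1> = (1/12)[1*(9)*conj(1) + 3*(1)*conj(1) + 4*(0)*conj(1) + 4*(0)*conj(1)]
      = (1/12)[(9) + (3) + (0) + (0)] = 12/12 = 1
  <chi_4*chi_4, chi_2> = (1/12)[1*(9)*conj(1) + 3*(1)*conj(1) + 4*(0)*conj(exp(2*I*pi/3)) + 4*(0)*conj(exp(-2*I*pi/3))]
      = (1/12)[(9) + (3) + (0) + (0)] = 12/12 = 1
  <chi_4*chi_4, chi_3> = (1/12)[1*(9)*conj(1) + 3*(1)*conj(1) + 4*(0)*conj(exp(-2*I*pi/3)) + 4*(0)*conj(exp(2*I*pi/3))]
      = (1/12)[(9) + (3) + (0) + (0)] = 12/12 = 1
  <chi_4*chi_4, chi_4> = (1/12)[1*(9)*conj(3) + 3*(1)*conj(-1) + 4*(0)*conj(0) + 4*(0)*conj(0)]
      = (1/12)[(27) + (-3) + (0) + (0)] = 24/12 = 2
(Exp terms are combined using exp(i*s)*conj(exp(i*t)) = exp(i*(s-t)), and sums of them are collapsed using the identity that for every m > 1 the m distinct m-th roots of unity sum to 0, e.g. 1 + exp(2*I*pi/3) + exp(-2*I*pi/3) = 0.)
Hence the multiplicities are chi_1: 1, chi_2: 1, chi_3: 1, chi_4: 2. Dimension check: dim(chi_4)*dim(chi_4) = 3*3 = 9 and sum (mult * dim) = 1*1 + 1*1 + 1*1 + 2*3 = 9.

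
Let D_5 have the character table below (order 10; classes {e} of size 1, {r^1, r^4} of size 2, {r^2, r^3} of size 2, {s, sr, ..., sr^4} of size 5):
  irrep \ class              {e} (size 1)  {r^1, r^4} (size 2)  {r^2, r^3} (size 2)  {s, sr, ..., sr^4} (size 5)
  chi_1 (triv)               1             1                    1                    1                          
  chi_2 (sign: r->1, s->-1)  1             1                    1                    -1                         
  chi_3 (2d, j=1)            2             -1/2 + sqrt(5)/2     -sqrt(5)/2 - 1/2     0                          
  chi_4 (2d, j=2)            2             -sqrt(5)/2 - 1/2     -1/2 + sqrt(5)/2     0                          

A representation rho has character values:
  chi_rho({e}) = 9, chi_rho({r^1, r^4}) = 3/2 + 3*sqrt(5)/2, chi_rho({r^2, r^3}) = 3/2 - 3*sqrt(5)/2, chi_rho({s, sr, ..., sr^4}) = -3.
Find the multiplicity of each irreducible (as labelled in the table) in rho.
Multiplicities: chi_1: 0, chi_2: 3, chi_3: 3, chi_4: 0.

Solution. Use <chi_rho, chi> = (1/|G|) sum_C |C| * chi_rho(C) * conj(chi(C)) with |G| = 10 for each irreducible chi in the table:
  <chi_rho, chi_1> = (1/10)[1*(9)*conj(1) + 2*(3/2 + 3*sqrt(5)/2)*conj(1) + 2*(3/2 - 3*sqrt(5)/2)*conj(1) + 5*(-3)*conj(1)]
      = (1/10)[(9) + (3 + 3*sqrt(5)) + (3 - 3*sqrt(5)) + (-15)] = 0/10 = 0
  <chi_rho, chi_2> = (1/10)[1*(9)*conj(1) + 2*(3/2 + 3*sqrt(5)/2)*conj(1) + 2*(3/2 - 3*sqrt(5)/2)*conj(1) + 5*(-3)*conj(-1)]
      = (1/10)[(9) + (3 + 3*sqrt(5)) + (3 - 3*sqrt(5)) + (15)] = 30/10 = 3
  <chi_rho, chi_3> = (1/10)[1*(9)*conj(2) + 2*(3/2 + 3*sqrt(5)/2)*conj(-1/2 + sqrt(5)/2) + 2*(3/2 - 3*sqrt(5)/2)*conj(-sqrt(5)/2 - 1/2) + 5*(-3)*conj(0)]
      = (1/10)[(18) + (6) + (6) + (0)] = 30/10 = 3
  <chi_rho, chi_4> = (1/10)[1*(9)*conj(2) + 2*(3/2 + 3*sqrt(5)/2)*conj(-sqrt(5)/2 - 1/2) + 2*(3/2 - 3*sqrt(5)/2)*conj(-1/2 + sqrt(5)/2) + 5*(-3)*conj(0)]
      = (1/10)[(18) + (-9 - 3*sqrt(5)) + (-9 + 3*sqrt(5)) + (0)] = 0/10 = 0
Dimension check: dim(rho) = sum (mult * dim) = 0*1 + 3*1 + 3*2 + 0*2 = 9 = chi_rho(e) = 9.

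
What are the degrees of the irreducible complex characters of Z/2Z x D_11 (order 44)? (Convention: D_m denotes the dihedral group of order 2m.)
Dimensions: 1, 1, 1, 1, 2, 2, 2, 2, 2, 2, 2, 2, 2, 2

Solution. There are 14 irreducibles (= number of conjugacy classes). Their dimensions d_i satisfy sum d_i^2 = |G| = 44: 1 + 1 + 1 + 1 + 4 + 4 + 4 + 4 + 4 + 4 + 4 + 4 + 4 + 4 = 44. (For the product with Z/2Z: each of the 2 1-dim characters of Z/2Z tensors with each irrep of D_11, giving 2 copies of each D_11-dimension.)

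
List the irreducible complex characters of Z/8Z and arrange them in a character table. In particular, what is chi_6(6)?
Character table of Z/8Z (irreps indexed chi_0,...,chi_7 with chi_k(m) = zeta_8^(k*m), zeta_8 = exp(2*pi*i/8)):
  irrep \ class  {0} (size 1)  {1} (size 1)    {2} (size 1)  {3} (size 1)    {4} (size 1)  {5} (size 1)    {6} (size 1)  {7} (size 1)  
  chi_0          1             1               1             1               1             1               1             1             
  chi_1          1             exp(I*pi/4)     I             exp(3*I*pi/4)   -1            exp(-3*I*pi/4)  -I            exp(-I*pi/4)  
  chi_2          1             I               -1            -I              1             I               -1            -I            
  chi_3          1             exp(3*I*pi/4)   -I            exp(I*pi/4)     -1            exp(-I*pi/4)    I             exp(-3*I*pi/4)
  chi_4          1             -1              1             -1              1             -1              1             -1            
  chi_5          1             exp(-3*I*pi/4)  I             exp(-I*pi/4)    -1            exp(I*pi/4)     -I            exp(3*I*pi/4) 
  chi_6          1             -I              -1            I               1             -I              -1            I             
  chi_7          1             exp(-I*pi/4)    -I            exp(-3*I*pi/4)  -1            exp(3*I*pi/4)   I             exp(I*pi/4)   

Spot check: chi_6(6) = zeta_8^(6*6) = zeta_8^36 = -1.

Justification: Z/8Z is abelian, so all 8 irreducible complex representations are 1-dimensional. They are given by chi_k(m) = zeta_8^(k*m) for k = 0,...,7. Row orthogonality: sum_m chi_k(m) conj(chi_l(m)) = 8 * [k = l].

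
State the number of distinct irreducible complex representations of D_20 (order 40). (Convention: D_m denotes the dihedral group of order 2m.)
13

Explanation: The number of irreducible complex representations of a finite group equals its number of conjugacy classes. D_20 has 13 conjugacy classes (n/2 + 3 for n even), so D_20 (order 40) has exactly 13 irreducible complex representations.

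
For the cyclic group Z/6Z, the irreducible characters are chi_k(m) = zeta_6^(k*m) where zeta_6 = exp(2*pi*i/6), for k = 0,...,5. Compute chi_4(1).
chi_4(1) = zeta_6^4 = exp(-2*I*pi/3)

Justification: chi_4(1) = zeta_6^(4*1) = zeta_6^4. Since zeta_6^6 = 1, this equals zeta_6^4 = exp(2*pi*i*4/6) = exp(-2*I*pi/3).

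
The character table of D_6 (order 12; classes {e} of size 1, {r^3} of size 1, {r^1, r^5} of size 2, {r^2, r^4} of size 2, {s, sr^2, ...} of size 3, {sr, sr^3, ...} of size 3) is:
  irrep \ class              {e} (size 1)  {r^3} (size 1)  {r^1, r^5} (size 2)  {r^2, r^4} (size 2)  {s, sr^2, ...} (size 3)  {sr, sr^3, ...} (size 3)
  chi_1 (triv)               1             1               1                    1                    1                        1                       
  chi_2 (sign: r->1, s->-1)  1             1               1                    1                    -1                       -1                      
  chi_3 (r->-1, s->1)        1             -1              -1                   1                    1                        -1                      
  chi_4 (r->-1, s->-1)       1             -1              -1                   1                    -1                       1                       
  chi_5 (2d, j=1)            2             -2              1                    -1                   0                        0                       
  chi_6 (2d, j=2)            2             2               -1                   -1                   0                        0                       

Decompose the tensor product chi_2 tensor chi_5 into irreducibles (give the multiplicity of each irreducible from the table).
chi_2 tensor chi_5 = chi_5 (all other irreducibles have multiplicity 0).

Solution. The character of a tensor product is the pointwise product (chi_2 * chi_5)(C) = chi_2(C) * chi_5(C):
  {e}: (1)*(2), {r^3}: (1)*(-2), {r^1, r^5}: (1)*(1), {r^2, r^4}: (1)*(-1), {s, sr^2, ...}: (-1)*(0), {sr, sr^3, ...}: (-1)*(0)
so (chi_2 * chi_5) takes values
  {e} -> 2, {r^3} -> -2, {r^1, r^5} -> 1, {r^2, r^4} -> -1, {s, sr^2, ...} -> 0, {sr, sr^3, ...} -> 0.
Now take the inner product of this character with each irreducible chi from the table, <chi_2*chi_5, chi> = (1/12) sum_C |C| (chi_2*chi_5)(C) conj(chi(C)):
  <chi_2*chi_5, chi_1> = (1/12)[1*(2)*conj(1) + 1*(-2)*conj(1) + 2*(1)*conj(1) + 2*(-1)*conj(1) + 3*(0)*conj(1) + 3*(0)*conj(1)]
      = (1/12)[(2) + (-2) + (2) + (-2) + (0) + (0)] = 0/12 = 0
  <chi_2*chi_5, chi_2> = (1/12)[1*(2)*conj(1) + 1*(-2)*conj(1) + 2*(1)*conj(1) + 2*(-1)*conj(1) + 3*(0)*conj(-1) + 3*(0)*conj(-1)]
      = (1/12)[(2) + (-2) + (2) + (-2) + (0) + (0)] = 0/12 = 0
  <chi_2*chi_5, chi_3> = (1/12)[1*(2)*conj(1) + 1*(-2)*conj(-1) + 2*(1)*conj(-1) + 2*(-1)*conj(1) + 3*(0)*conj(1) + 3*(0)*conj(-1)]
      = (1/12)[(2) + (2) + (-2) + (-2) + (0) + (0)] = 0/12 = 0
  <chi_2*chi_5, chi_4> = (1/12)[1*(2)*conj(1) + 1*(-2)*conj(-1) + 2*(1)*conj(-1) + 2*(-1)*conj(1) + 3*(0)*conj(-1) + 3*(0)*conj(1)]
      = (1/12)[(2) + (2) + (-2) + (-2) + (0) + (0)] = 0/12 = 0
  <chi_2*chi_5, chi_5> = (1/12)[1*(2)*conj(2) + 1*(-2)*conj(-2) + 2*(1)*conj(1) + 2*(-1)*conj(-1) + 3*(0)*conj(0) + 3*(0)*conj(0)]
      = (1/12)[(4) + (4) + (2) + (2) + (0) + (0)] = 12/12 = 1
  <chi_2*chi_5, chi_6> = (1/12)[1*(2)*conj(2) + 1*(-2)*conj(2) + 2*(1)*conj(-1) + 2*(-1)*conj(-1) + 3*(0)*conj(0) + 3*(0)*conj(0)]
      = (1/12)[(4) + (-4) + (-2) + (2) + (0) + (0)] = 0/12 = 0
Hence the multiplicities are chi_5: 1. Dimension check: dim(chi_2)*dim(chi_5) = 1*2 = 2 and sum (mult * dim) = 1*2 = 2.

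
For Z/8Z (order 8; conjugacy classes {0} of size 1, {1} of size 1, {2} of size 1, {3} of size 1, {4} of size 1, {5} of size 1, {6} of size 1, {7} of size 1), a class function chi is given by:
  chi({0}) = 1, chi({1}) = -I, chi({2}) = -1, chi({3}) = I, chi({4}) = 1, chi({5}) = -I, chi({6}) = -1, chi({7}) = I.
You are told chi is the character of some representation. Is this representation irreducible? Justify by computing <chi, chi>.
Irreducible: <chi, chi> = 1.

Explanation: <chi, chi> = (1/|G|) sum_C |C| * |chi(C)|^2 = (1/8)[1*|1|^2 + 1*|-I|^2 + 1*|-1|^2 + 1*|I|^2 + 1*|1|^2 + 1*|-I|^2 + 1*|-1|^2 + 1*|I|^2]
  = (1/8)[(1) + (1) + (1) + (1) + (1) + (1) + (1) + (1)] = 8/8 = 1.
(Exp terms are combined using exp(i*s)*conj(exp(i*t)) = exp(i*(s-t)), and sums of them are collapsed using the identity that for every m > 1 the m distinct m-th roots of unity sum to 0, e.g. 1 + exp(2*I*pi/3) + exp(-2*I*pi/3) = 0.)
A character is irreducible iff <chi, chi> = 1, so this representation is irreducible.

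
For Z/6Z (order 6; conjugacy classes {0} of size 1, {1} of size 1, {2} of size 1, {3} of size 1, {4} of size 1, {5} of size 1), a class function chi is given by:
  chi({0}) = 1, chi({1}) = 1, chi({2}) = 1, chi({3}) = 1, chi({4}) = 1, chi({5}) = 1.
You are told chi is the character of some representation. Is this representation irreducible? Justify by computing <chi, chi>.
Irreducible: <chi, chi> = 1.

Explanation: <chi, chi> = (1/|G|) sum_C |C| * |chi(C)|^2 = (1/6)[1*|1|^2 + 1*|1|^2 + 1*|1|^2 + 1*|1|^2 + 1*|1|^2 + 1*|1|^2]
  = (1/6)[(1) + (1) + (1) + (1) + (1) + (1)] = 6/6 = 1.
(Exp terms are combined using exp(i*s)*conj(exp(i*t)) = exp(i*(s-t)), and sums of them are collapsed using the identity that for every m > 1 the m distinct m-th roots of unity sum to 0, e.g. 1 + exp(2*I*pi/3) + exp(-2*I*pi/3) = 0.)
A character is irreducible iff <chi, chi> = 1, so this representation is irreducible.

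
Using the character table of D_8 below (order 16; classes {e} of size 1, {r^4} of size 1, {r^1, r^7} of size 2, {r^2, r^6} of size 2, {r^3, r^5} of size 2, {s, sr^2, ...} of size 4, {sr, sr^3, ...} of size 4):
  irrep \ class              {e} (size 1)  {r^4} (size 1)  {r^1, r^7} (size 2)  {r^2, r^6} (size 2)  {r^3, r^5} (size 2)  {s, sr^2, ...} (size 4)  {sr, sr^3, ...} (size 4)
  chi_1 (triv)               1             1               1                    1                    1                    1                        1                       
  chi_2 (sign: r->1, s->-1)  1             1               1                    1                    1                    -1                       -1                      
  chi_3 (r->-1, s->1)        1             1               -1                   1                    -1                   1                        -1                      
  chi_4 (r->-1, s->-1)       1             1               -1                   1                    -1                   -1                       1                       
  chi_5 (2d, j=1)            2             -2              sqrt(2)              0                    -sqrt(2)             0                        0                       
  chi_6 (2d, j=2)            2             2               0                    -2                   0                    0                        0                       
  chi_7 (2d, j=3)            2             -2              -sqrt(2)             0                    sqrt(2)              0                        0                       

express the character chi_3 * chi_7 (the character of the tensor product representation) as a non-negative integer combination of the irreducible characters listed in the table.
chi_3 tensor chi_7 = chi_5 (all other irreducibles have multiplicity 0).

Justification: The character of a tensor product is the pointwise product (chi_3 * chi_7)(C) = chi_3(C) * chi_7(C):
  {e}: (1)*(2), {r^4}: (1)*(-2), {r^1, r^7}: (-1)*(-sqrt(2)), {r^2, r^6}: (1)*(0), {r^3, r^5}: (-1)*(sqrt(2)), {s, sr^2, ...}: (1)*(0), {sr, sr^3, ...}: (-1)*(0)
so (chi_3 * chi_7) takes values
  {e} -> 2, {r^4} -> -2, {r^1, r^7} -> sqrt(2), {r^2, r^6} -> 0, {r^3, r^5} -> -sqrt(2), {s, sr^2, ...} -> 0, {sr, sr^3, ...} -> 0.
Now take the inner product of this character with each irreducible chi from the table, <chi_3*chi_7, chi> = (1/16) sum_C |C| (chi_3*chi_7)(C) conj(chi(C)):
  <chi_3*chi_7, chi_1> = (1/16)[1*(2)*conj(1) + 1*(-2)*conj(1) + 2*(sqrt(2))*conj(1) + 2*(0)*conj(1) + 2*(-sqrt(2))*conj(1) + 4*(0)*conj(1) + 4*(0)*conj(1)]
      = (1/16)[(2) + (-2) + (2*sqrt(2)) + (0) + (-2*sqrt(2)) + (0) + (0)] = 0/16 = 0
  <chi_3*chi_7, chi_2> = (1/16)[1*(2)*conj(1) + 1*(-2)*conj(1) + 2*(sqrt(2))*conj(1) + 2*(0)*conj(1) + 2*(-sqrt(2))*conj(1) + 4*(0)*conj(-1) + 4*(0)*conj(-1)]
      = (1/16)[(2) + (-2) + (2*sqrt(2)) + (0) + (-2*sqrt(2)) + (0) + (0)] = 0/16 = 0
  <chi_3*chi_7, chi_3> = (1/16)[1*(2)*conj(1) + 1*(-2)*conj(1) + 2*(sqrt(2))*conj(-1) + 2*(0)*conj(1) + 2*(-sqrt(2))*conj(-1) + 4*(0)*conj(1) + 4*(0)*conj(-1)]
      = (1/16)[(2) + (-2) + (-2*sqrt(2)) + (0) + (2*sqrt(2)) + (0) + (0)] = 0/16 = 0
  <chi_3*chi_7, chi_4> = (1/16)[1*(2)*conj(1) + 1*(-2)*conj(1) + 2*(sqrt(2))*conj(-1) + 2*(0)*conj(1) + 2*(-sqrt(2))*conj(-1) + 4*(0)*conj(-1) + 4*(0)*conj(1)]
      = (1/16)[(2) + (-2) + (-2*sqrt(2)) + (0) + (2*sqrt(2)) + (0) + (0)] = 0/16 = 0
  <chi_3*chi_7, chi_5> = (1/16)[1*(2)*conj(2) + 1*(-2)*conj(-2) + 2*(sqrt(2))*conj(sqrt(2)) + 2*(0)*conj(0) + 2*(-sqrt(2))*conj(-sqrt(2)) + 4*(0)*conj(0) + 4*(0)*conj(0)]
      = (1/16)[(4) + (4) + (4) + (0) + (4) + (0) + (0)] = 16/16 = 1
  <chi_3*chi_7, chi_6> = (1/16)[1*(2)*conj(2) + 1*(-2)*conj(2) + 2*(sqrt(2))*conj(0) + 2*(0)*conj(-2) + 2*(-sqrt(2))*conj(0) + 4*(0)*conj(0) + 4*(0)*conj(0)]
      = (1/16)[(4) + (-4) + (0) + (0) + (0) + (0) + (0)] = 0/16 = 0
  <chi_3*chi_7, chi_7> = (1/16)[1*(2)*conj(2) + 1*(-2)*conj(-2) + 2*(sqrt(2))*conj(-sqrt(2)) + 2*(0)*conj(0) + 2*(-sqrt(2))*conj(sqrt(2)) + 4*(0)*conj(0) + 4*(0)*conj(0)]
      = (1/16)[(4) + (4) + (-4) + (0) + (-4) + (0) + (0)] = 0/16 = 0
Hence the multiplicities are chi_5: 1. Dimension check: dim(chi_3)*dim(chi_7) = 1*2 = 2 and sum (mult * dim) = 1*2 = 2.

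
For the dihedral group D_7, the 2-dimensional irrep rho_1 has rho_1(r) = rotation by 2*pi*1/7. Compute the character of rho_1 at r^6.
chi_{rho_1}(r^6) = 2*cos(2*pi*1*6/7) = 2*cos(2*pi/7)

rho_1(r^6) is rotation by angle 2*pi*1*6/7, whose trace is 2*cos(2*pi*1*6/7) = 2*cos(2*pi/7).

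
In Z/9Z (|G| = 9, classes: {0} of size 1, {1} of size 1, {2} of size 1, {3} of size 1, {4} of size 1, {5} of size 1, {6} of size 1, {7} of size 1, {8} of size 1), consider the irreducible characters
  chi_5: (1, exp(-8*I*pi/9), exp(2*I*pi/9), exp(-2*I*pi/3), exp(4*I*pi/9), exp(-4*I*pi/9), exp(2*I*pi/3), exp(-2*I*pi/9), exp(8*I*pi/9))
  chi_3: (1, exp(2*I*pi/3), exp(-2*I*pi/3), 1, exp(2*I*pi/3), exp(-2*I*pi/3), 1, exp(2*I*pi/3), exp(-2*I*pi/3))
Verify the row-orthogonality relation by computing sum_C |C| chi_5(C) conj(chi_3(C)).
Sum = 0; so <chi_5, chi_3> = 0 (distinct irreducibles are orthogonal).

Explanation: Compute term by term over conjugacy classes (|C| * chi_5(C) * conj(chi_3(C))):
  1*(1)*conj(1) + 1*(exp(-8*I*pi/9))*conj(exp(2*I*pi/3)) + 1*(exp(2*I*pi/9))*conj(exp(-2*I*pi/3)) + 1*(exp(-2*I*pi/3))*conj(1) + 1*(exp(4*I*pi/9))*conj(exp(2*I*pi/3)) + 1*(exp(-4*I*pi/9))*conj(exp(-2*I*pi/3)) + 1*(exp(2*I*pi/3))*conj(1) + 1*(exp(-2*I*pi/9))*conj(exp(2*I*pi/3)) + 1*(exp(8*I*pi/9))*conj(exp(-2*I*pi/3))
  = (1) + (exp(4*I*pi/9)) + (exp(8*I*pi/9)) + (exp(-2*I*pi/3)) + (exp(-2*I*pi/9)) + (exp(2*I*pi/9)) + (exp(2*I*pi/3)) + (exp(-8*I*pi/9)) + (exp(-4*I*pi/9))
  = 0.
(Exp terms are combined using exp(i*s)*conj(exp(i*t)) = exp(i*(s-t)), and sums of them are collapsed using the identity that for every m > 1 the m distinct m-th roots of unity sum to 0, e.g. 1 + exp(2*I*pi/3) + exp(-2*I*pi/3) = 0.)
Dividing by |G| = 9 gives 0/9 = 0, matching the row-orthogonality relation <chi_5, chi_3> = [chi_5 = chi_3].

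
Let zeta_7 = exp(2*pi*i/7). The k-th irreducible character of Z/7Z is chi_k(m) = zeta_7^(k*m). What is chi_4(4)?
chi_4(4) = zeta_7^16 = exp(4*I*pi/7)

Solution. chi_4(4) = zeta_7^(4*4) = zeta_7^16. Since zeta_7^7 = 1, this equals zeta_7^2 = exp(2*pi*i*2/7) = exp(4*I*pi/7).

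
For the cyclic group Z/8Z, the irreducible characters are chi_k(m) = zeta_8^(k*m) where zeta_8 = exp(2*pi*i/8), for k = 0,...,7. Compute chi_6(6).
chi_6(6) = zeta_8^36 = -1

Argument: chi_6(6) = zeta_8^(6*6) = zeta_8^36. Since zeta_8^8 = 1, this equals zeta_8^4 = exp(2*pi*i*4/8) = -1.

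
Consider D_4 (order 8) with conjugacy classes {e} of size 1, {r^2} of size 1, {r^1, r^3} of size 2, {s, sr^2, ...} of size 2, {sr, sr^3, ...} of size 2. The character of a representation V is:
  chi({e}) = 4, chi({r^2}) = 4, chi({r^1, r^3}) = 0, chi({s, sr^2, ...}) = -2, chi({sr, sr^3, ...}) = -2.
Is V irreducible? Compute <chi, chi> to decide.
Not irreducible (reducible): <chi, chi> = 6 > 1.

Why: <chi, chi> = (1/|G|) sum_C |C| * |chi(C)|^2 = (1/8)[1*|4|^2 + 1*|4|^2 + 2*|0|^2 + 2*|-2|^2 + 2*|-2|^2]
  = (1/8)[(16) + (16) + (0) + (8) + (8)] = 48/8 = 6.
A character is irreducible iff <chi, chi> = 1, so this representation is reducible.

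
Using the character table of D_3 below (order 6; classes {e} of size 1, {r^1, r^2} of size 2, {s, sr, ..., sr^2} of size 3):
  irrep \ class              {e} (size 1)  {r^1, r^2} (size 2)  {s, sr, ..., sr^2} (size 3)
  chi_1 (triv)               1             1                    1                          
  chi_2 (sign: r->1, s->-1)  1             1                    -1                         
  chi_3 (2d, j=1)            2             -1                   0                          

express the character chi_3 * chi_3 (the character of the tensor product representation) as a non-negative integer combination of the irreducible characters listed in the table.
chi_3 tensor chi_3 = chi_1 + chi_2 + chi_3 (all other irreducibles have multiplicity 0).

The character of a tensor product is the pointwise product (chi_3 * chi_3)(C) = chi_3(C) * chi_3(C):
  {e}: (2)*(2), {r^1, r^2}: (-1)*(-1), {s, sr, ..., sr^2}: (0)*(0)
so (chi_3 * chi_3) takes values
  {e} -> 4, {r^1, r^2} -> 1, {s, sr, ..., sr^2} -> 0.
Now take the inner product of this character with each irreducible chi from the table, <chi_3*chi_3, chi> = (1/6) sum_C |C| (chi_3*chi_3)(C) conj(chi(C)):
  <chi_3*chi_3, chi_1> = (1/6)[1*(4)*conj(1) + 2*(1)*conj(1) + 3*(0)*conj(1)]
      = (1/6)[(4) + (2) + (0)] = 6/6 = 1
  <chi_3*chi_3, chi_2> = (1/6)[1*(4)*conj(1) + 2*(1)*conj(1) + 3*(0)*conj(-1)]
      = (1/6)[(4) + (2) + (0)] = 6/6 = 1
  <chi_3*chi_3, chi_3> = (1/6)[1*(4)*conj(2) + 2*(1)*conj(-1) + 3*(0)*conj(0)]
      = (1/6)[(8) + (-2) + (0)] = 6/6 = 1
Hence the multiplicities are chi_1: 1, chi_2: 1, chi_3: 1. Dimension check: dim(chi_3)*dim(chi_3) = 2*2 = 4 and sum (mult * dim) = 1*1 + 1*1 + 1*2 = 4.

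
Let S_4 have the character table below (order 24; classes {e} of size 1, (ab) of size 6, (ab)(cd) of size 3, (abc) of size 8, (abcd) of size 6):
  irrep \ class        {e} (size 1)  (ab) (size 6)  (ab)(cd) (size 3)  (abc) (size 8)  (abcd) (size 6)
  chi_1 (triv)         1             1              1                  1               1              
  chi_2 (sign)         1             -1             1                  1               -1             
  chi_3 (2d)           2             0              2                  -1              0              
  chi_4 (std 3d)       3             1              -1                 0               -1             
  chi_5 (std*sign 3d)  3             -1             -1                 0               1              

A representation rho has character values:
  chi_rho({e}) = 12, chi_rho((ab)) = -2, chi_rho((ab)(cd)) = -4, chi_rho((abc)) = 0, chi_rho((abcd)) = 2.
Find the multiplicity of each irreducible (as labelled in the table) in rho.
Multiplicities: chi_1: 0, chi_2: 0, chi_3: 0, chi_4: 1, chi_5: 3.

Argument: Use <chi_rho, chi> = (1/|G|) sum_C |C| * chi_rho(C) * conj(chi(C)) with |G| = 24 for each irreducible chi in the table:
  <chi_rho, chi_1> = (1/24)[1*(12)*conj(1) + 6*(-2)*conj(1) + 3*(-4)*conj(1) + 8*(0)*conj(1) + 6*(2)*conj(1)]
      = (1/24)[(12) + (-12) + (-12) + (0) + (12)] = 0/24 = 0
  <chi_rho, chi_2> = (1/24)[1*(12)*conj(1) + 6*(-2)*conj(-1) + 3*(-4)*conj(1) + 8*(0)*conj(1) + 6*(2)*conj(-1)]
      = (1/24)[(12) + (12) + (-12) + (0) + (-12)] = 0/24 = 0
  <chi_rho, chi_3> = (1/24)[1*(12)*conj(2) + 6*(-2)*conj(0) + 3*(-4)*conj(2) + 8*(0)*conj(-1) + 6*(2)*conj(0)]
      = (1/24)[(24) + (0) + (-24) + (0) + (0)] = 0/24 = 0
  <chi_rho, chi_4> = (1/24)[1*(12)*conj(3) + 6*(-2)*conj(1) + 3*(-4)*conj(-1) + 8*(0)*conj(0) + 6*(2)*conj(-1)]
      = (1/24)[(36) + (-12) + (12) + (0) + (-12)] = 24/24 = 1
  <chi_rho, chi_5> = (1/24)[1*(12)*conj(3) + 6*(-2)*conj(-1) + 3*(-4)*conj(-1) + 8*(0)*conj(0) + 6*(2)*conj(1)]
      = (1/24)[(36) + (12) + (12) + (0) + (12)] = 72/24 = 3
Dimension check: dim(rho) = sum (mult * dim) = 0*1 + 0*1 + 0*2 + 1*3 + 3*3 = 12 = chi_rho(e) = 12.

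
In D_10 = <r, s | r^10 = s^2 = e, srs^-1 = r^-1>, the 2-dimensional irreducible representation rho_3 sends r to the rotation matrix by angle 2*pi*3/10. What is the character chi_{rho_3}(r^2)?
chi_{rho_3}(r^2) = 2*cos(2*pi*3*2/10) = -sqrt(5)/2 - 1/2

Solution. rho_3(r^2) is rotation by angle 2*pi*3*2/10, whose trace is 2*cos(2*pi*3*2/10) = -sqrt(5)/2 - 1/2.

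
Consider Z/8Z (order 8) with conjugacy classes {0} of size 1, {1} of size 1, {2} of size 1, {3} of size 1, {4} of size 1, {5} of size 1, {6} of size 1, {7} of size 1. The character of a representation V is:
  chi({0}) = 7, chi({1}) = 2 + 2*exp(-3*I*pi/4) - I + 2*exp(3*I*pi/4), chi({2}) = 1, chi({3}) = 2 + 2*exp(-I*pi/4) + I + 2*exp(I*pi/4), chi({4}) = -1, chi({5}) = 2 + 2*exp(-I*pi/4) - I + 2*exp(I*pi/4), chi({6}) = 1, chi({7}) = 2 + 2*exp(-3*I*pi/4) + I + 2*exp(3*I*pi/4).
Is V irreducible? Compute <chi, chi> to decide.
Not irreducible (reducible): <chi, chi> = 13 > 1.

Working: <chi, chi> = (1/|G|) sum_C |C| * |chi(C)|^2 = (1/8)[1*|7|^2 + 1*|2 + 2*exp(-3*I*pi/4) - I + 2*exp(3*I*pi/4)|^2 + 1*|1|^2 + 1*|2 + 2*exp(-I*pi/4) + I + 2*exp(I*pi/4)|^2 + 1*|-1|^2 + 1*|2 + 2*exp(-I*pi/4) - I + 2*exp(I*pi/4)|^2 + 1*|1|^2 + 1*|2 + 2*exp(-3*I*pi/4) + I + 2*exp(3*I*pi/4)|^2]
  = (1/8)[(49) + (13 + 8*exp(-3*I*pi/4) + 8*exp(3*I*pi/4)) + (1) + (13 + 8*exp(-I*pi/4) + 8*exp(I*pi/4)) + (1) + (13 + 8*exp(-I*pi/4) + 8*exp(I*pi/4)) + (1) + (13 + 8*exp(-3*I*pi/4) + 8*exp(3*I*pi/4))] = 104/8 = 13.
(Exp terms are combined using exp(i*s)*conj(exp(i*t)) = exp(i*(s-t)), and sums of them are collapsed using the identity that for every m > 1 the m distinct m-th roots of unity sum to 0, e.g. 1 + exp(2*I*pi/3) + exp(-2*I*pi/3) = 0.)
A character is irreducible iff <chi, chi> = 1, so this representation is reducible.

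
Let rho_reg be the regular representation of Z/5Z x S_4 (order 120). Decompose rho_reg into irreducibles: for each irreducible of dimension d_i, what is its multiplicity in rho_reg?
Each irreducible V_i of dimension d_i appears with multiplicity d_i, i.e. rho_reg = (direct sum over all irreducibles V_i) d_i V_i. The irreducible dimensions for Z/5Z x S_4 are 1, 1, 1, 1, 1, 1, 1, 1, 1, 1, 2, 2, 2, 2, 2, 3, 3, 3, 3, 3, 3, 3, 3, 3, 3: 10 irreducibles of dimension 1, each with multiplicity 1; 5 irreducibles of dimension 2, each with multiplicity 2; 10 irreducibles of dimension 3, each with multiplicity 3. Total dimension 10*1*1 + 5*2*2 + 10*3*3 = 120 = |G|.

Reasoning: General theorem: in the regular representation of a finite group G, each irreducible appears with multiplicity equal to its dimension. Check: dim(rho_reg) = sum d_i^2 = 1 + 1 + 1 + 1 + 1 + 1 + 1 + 1 + 1 + 1 + 4 + 4 + 4 + 4 + 4 + 9 + 9 + 9 + 9 + 9 + 9 + 9 + 9 + 9 + 9 = 120 = |G|.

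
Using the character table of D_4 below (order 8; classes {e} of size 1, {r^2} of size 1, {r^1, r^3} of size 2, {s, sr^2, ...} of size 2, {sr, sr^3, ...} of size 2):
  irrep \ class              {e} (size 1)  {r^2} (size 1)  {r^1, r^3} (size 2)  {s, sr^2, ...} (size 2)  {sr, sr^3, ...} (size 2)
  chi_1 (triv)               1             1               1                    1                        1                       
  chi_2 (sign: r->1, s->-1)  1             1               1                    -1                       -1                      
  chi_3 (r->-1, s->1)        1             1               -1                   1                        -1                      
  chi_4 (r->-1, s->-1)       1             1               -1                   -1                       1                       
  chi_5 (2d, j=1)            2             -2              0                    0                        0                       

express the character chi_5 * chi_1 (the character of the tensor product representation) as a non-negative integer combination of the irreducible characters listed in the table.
chi_5 tensor chi_1 = chi_5 (all other irreducibles have multiplicity 0).

Derivation: The character of a tensor product is the pointwise product (chi_5 * chi_1)(C) = chi_5(C) * chi_1(C):
  {e}: (2)*(1), {r^2}: (-2)*(1), {r^1, r^3}: (0)*(1), {s, sr^2, ...}: (0)*(1), {sr, sr^3, ...}: (0)*(1)
so (chi_5 * chi_1) takes values
  {e} -> 2, {r^2} -> -2, {r^1, r^3} -> 0, {s, sr^2, ...} -> 0, {sr, sr^3, ...} -> 0.
Now take the inner product of this character with each irreducible chi from the table, <chi_5*chi_1, chi> = (1/8) sum_C |C| (chi_5*chi_1)(C) conj(chi(C)):
  <chi_5*chi_1, chi_1> = (1/8)[1*(2)*conj(1) + 1*(-2)*conj(1) + 2*(0)*conj(1) + 2*(0)*conj(1) + 2*(0)*conj(1)]
      = (1/8)[(2) + (-2) + (0) + (0) + (0)] = 0/8 = 0
  <chi_5*chi_1, chi_2> = (1/8)[1*(2)*conj(1) + 1*(-2)*conj(1) + 2*(0)*conj(1) + 2*(0)*conj(-1) + 2*(0)*conj(-1)]
      = (1/8)[(2) + (-2) + (0) + (0) + (0)] = 0/8 = 0
  <chi_5*chi_1, chi_3> = (1/8)[1*(2)*conj(1) + 1*(-2)*conj(1) + 2*(0)*conj(-1) + 2*(0)*conj(1) + 2*(0)*conj(-1)]
      = (1/8)[(2) + (-2) + (0) + (0) + (0)] = 0/8 = 0
  <chi_5*chi_1, chi_4> = (1/8)[1*(2)*conj(1) + 1*(-2)*conj(1) + 2*(0)*conj(-1) + 2*(0)*conj(-1) + 2*(0)*conj(1)]
      = (1/8)[(2) + (-2) + (0) + (0) + (0)] = 0/8 = 0
  <chi_5*chi_1, chi_5> = (1/8)[1*(2)*conj(2) + 1*(-2)*conj(-2) + 2*(0)*conj(0) + 2*(0)*conj(0) + 2*(0)*conj(0)]
      = (1/8)[(4) + (4) + (0) + (0) + (0)] = 8/8 = 1
Hence the multiplicities are chi_5: 1. Dimension check: dim(chi_5)*dim(chi_1) = 2*1 = 2 and sum (mult * dim) = 1*2 = 2.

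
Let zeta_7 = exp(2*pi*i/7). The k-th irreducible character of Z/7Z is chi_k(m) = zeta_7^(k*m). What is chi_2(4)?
chi_2(4) = zeta_7^8 = exp(2*I*pi/7)

Justification: chi_2(4) = zeta_7^(2*4) = zeta_7^8. Since zeta_7^7 = 1, this equals zeta_7^1 = exp(2*pi*i*1/7) = exp(2*I*pi/7).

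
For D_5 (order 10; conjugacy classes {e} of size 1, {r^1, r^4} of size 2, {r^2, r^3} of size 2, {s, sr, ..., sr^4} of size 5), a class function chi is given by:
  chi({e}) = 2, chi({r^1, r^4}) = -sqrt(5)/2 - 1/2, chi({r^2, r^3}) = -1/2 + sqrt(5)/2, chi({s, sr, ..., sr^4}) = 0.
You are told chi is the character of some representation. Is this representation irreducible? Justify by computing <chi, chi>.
Irreducible: <chi, chi> = 1.

Explanation: <chi, chi> = (1/|G|) sum_C |C| * |chi(C)|^2 = (1/10)[1*|2|^2 + 2*|-sqrt(5)/2 - 1/2|^2 + 2*|-1/2 + sqrt(5)/2|^2 + 5*|0|^2]
  = (1/10)[(4) + (sqrt(5) + 3) + (3 - sqrt(5)) + (0)] = 10/10 = 1.
A character is irreducible iff <chi, chi> = 1, so this representation is irreducible.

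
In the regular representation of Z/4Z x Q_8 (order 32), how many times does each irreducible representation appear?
Each irreducible V_i of dimension d_i appears with multiplicity d_i, i.e. rho_reg = (direct sum over all irreducibles V_i) d_i V_i. The irreducible dimensions for Z/4Z x Q_8 are 1, 1, 1, 1, 1, 1, 1, 1, 1, 1, 1, 1, 1, 1, 1, 1, 2, 2, 2, 2: 16 irreducibles of dimension 1, each with multiplicity 1; 4 irreducibles of dimension 2, each with multiplicity 2. Total dimension 16*1*1 + 4*2*2 = 32 = |G|.

General theorem: in the regular representation of a finite group G, each irreducible appears with multiplicity equal to its dimension. Check: dim(rho_reg) = sum d_i^2 = 1 + 1 + 1 + 1 + 1 + 1 + 1 + 1 + 1 + 1 + 1 + 1 + 1 + 1 + 1 + 1 + 4 + 4 + 4 + 4 = 32 = |G|.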